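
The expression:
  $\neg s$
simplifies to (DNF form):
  $\neg s$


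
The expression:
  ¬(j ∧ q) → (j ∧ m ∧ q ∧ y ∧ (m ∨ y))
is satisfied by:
  {j: True, q: True}


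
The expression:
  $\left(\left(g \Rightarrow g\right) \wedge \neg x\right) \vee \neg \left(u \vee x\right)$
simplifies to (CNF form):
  $\neg x$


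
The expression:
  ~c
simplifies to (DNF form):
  ~c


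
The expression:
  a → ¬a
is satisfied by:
  {a: False}


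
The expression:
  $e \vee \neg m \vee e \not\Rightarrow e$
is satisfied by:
  {e: True, m: False}
  {m: False, e: False}
  {m: True, e: True}


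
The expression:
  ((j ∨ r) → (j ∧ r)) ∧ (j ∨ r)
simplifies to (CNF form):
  j ∧ r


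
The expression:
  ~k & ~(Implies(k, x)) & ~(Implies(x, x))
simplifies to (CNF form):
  False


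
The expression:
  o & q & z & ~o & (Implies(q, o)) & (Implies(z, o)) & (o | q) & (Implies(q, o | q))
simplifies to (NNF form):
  False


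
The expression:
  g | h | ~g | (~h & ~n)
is always true.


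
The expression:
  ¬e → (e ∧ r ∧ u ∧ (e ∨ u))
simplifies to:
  e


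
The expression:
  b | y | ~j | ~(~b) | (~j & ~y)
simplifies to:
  b | y | ~j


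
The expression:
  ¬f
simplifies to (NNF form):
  ¬f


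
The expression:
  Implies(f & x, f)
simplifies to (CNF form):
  True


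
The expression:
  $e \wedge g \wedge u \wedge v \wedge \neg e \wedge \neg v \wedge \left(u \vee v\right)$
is never true.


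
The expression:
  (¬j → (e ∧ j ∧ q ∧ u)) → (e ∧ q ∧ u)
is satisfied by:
  {q: True, u: True, e: True, j: False}
  {q: True, u: True, e: False, j: False}
  {q: True, e: True, u: False, j: False}
  {q: True, e: False, u: False, j: False}
  {u: True, e: True, q: False, j: False}
  {u: True, e: False, q: False, j: False}
  {e: True, q: False, u: False, j: False}
  {e: False, q: False, u: False, j: False}
  {j: True, q: True, u: True, e: True}


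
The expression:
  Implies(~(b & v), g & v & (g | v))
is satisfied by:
  {b: True, g: True, v: True}
  {b: True, v: True, g: False}
  {g: True, v: True, b: False}


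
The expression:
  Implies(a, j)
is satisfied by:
  {j: True, a: False}
  {a: False, j: False}
  {a: True, j: True}


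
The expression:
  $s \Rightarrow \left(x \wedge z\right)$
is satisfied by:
  {x: True, z: True, s: False}
  {x: True, z: False, s: False}
  {z: True, x: False, s: False}
  {x: False, z: False, s: False}
  {x: True, s: True, z: True}


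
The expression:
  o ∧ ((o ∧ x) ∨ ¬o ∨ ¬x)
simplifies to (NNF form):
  o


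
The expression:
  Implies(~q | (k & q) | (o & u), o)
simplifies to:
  o | (q & ~k)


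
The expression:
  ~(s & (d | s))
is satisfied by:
  {s: False}


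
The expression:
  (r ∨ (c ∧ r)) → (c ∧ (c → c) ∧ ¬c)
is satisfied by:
  {r: False}


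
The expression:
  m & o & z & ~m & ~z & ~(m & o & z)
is never true.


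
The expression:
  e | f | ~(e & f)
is always true.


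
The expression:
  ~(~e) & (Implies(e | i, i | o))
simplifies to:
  e & (i | o)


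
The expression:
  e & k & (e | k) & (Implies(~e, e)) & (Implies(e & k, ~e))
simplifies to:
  False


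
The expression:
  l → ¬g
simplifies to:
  ¬g ∨ ¬l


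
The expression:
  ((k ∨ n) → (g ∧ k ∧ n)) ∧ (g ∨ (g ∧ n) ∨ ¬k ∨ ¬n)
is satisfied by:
  {g: True, k: False, n: False}
  {k: False, n: False, g: False}
  {n: True, g: True, k: True}


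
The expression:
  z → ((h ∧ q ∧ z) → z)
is always true.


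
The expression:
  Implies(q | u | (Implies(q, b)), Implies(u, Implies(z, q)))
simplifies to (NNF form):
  q | ~u | ~z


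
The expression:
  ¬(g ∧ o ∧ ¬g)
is always true.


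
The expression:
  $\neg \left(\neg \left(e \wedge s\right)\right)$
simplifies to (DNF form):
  $e \wedge s$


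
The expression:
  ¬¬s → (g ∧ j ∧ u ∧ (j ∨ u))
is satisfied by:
  {u: True, j: True, g: True, s: False}
  {u: True, j: True, g: False, s: False}
  {u: True, g: True, j: False, s: False}
  {u: True, g: False, j: False, s: False}
  {j: True, g: True, u: False, s: False}
  {j: True, u: False, g: False, s: False}
  {j: False, g: True, u: False, s: False}
  {j: False, u: False, g: False, s: False}
  {u: True, s: True, j: True, g: True}


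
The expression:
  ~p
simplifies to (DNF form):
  ~p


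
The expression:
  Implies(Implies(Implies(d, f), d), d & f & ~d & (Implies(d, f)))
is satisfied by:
  {d: False}


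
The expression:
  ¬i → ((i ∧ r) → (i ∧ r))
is always true.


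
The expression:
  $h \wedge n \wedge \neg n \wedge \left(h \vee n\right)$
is never true.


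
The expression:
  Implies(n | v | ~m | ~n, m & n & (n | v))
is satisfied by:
  {m: True, n: True}


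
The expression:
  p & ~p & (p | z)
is never true.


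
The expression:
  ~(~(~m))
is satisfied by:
  {m: False}


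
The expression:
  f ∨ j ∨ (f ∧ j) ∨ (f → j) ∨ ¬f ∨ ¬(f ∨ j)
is always true.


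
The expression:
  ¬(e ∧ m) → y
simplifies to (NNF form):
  y ∨ (e ∧ m)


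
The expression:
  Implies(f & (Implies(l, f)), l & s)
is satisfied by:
  {l: True, s: True, f: False}
  {l: True, s: False, f: False}
  {s: True, l: False, f: False}
  {l: False, s: False, f: False}
  {f: True, l: True, s: True}


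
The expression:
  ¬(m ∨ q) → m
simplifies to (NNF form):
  m ∨ q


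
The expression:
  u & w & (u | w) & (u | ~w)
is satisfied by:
  {u: True, w: True}


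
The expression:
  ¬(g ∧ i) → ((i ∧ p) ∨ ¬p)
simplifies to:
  i ∨ ¬p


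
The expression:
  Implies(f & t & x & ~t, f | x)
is always true.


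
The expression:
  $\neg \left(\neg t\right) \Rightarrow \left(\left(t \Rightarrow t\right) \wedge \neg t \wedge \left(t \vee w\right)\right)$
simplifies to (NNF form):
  $\neg t$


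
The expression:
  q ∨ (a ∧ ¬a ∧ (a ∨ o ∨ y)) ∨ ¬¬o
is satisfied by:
  {q: True, o: True}
  {q: True, o: False}
  {o: True, q: False}


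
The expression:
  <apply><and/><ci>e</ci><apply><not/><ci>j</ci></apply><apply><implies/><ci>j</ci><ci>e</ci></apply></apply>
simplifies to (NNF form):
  <apply><and/><ci>e</ci><apply><not/><ci>j</ci></apply></apply>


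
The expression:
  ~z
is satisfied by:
  {z: False}


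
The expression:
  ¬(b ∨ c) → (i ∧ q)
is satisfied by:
  {b: True, q: True, c: True, i: True}
  {b: True, q: True, c: True, i: False}
  {b: True, c: True, i: True, q: False}
  {b: True, c: True, i: False, q: False}
  {b: True, q: True, i: True, c: False}
  {b: True, q: True, i: False, c: False}
  {b: True, i: True, c: False, q: False}
  {b: True, i: False, c: False, q: False}
  {q: True, c: True, i: True, b: False}
  {q: True, c: True, i: False, b: False}
  {c: True, i: True, b: False, q: False}
  {c: True, b: False, i: False, q: False}
  {q: True, i: True, b: False, c: False}


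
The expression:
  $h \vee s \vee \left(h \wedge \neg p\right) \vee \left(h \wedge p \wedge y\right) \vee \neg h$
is always true.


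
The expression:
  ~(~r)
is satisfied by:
  {r: True}


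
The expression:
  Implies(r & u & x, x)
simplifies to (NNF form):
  True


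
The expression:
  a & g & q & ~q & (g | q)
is never true.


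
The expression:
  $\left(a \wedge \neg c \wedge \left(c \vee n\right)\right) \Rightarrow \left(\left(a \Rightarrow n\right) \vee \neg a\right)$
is always true.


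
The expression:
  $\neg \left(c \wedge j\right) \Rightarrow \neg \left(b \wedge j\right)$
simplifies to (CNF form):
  $c \vee \neg b \vee \neg j$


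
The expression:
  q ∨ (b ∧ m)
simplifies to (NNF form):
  q ∨ (b ∧ m)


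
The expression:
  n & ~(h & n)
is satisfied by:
  {n: True, h: False}


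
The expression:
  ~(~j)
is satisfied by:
  {j: True}


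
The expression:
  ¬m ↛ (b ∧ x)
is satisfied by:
  {x: False, m: False, b: False}
  {b: True, x: False, m: False}
  {x: True, b: False, m: False}


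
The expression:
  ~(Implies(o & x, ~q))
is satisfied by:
  {o: True, x: True, q: True}


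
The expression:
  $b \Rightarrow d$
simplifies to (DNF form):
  $d \vee \neg b$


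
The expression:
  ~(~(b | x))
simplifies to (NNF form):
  b | x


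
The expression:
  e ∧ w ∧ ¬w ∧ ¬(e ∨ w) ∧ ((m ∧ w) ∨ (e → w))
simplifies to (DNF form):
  False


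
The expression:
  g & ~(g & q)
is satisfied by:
  {g: True, q: False}


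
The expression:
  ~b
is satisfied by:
  {b: False}


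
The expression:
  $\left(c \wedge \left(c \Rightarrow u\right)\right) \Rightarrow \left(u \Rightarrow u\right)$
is always true.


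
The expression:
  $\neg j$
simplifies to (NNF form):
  $\neg j$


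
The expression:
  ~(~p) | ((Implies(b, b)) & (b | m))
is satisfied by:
  {b: True, m: True, p: True}
  {b: True, m: True, p: False}
  {b: True, p: True, m: False}
  {b: True, p: False, m: False}
  {m: True, p: True, b: False}
  {m: True, p: False, b: False}
  {p: True, m: False, b: False}


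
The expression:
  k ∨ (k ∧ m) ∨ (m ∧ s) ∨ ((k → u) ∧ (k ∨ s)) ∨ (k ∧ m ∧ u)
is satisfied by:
  {k: True, s: True}
  {k: True, s: False}
  {s: True, k: False}


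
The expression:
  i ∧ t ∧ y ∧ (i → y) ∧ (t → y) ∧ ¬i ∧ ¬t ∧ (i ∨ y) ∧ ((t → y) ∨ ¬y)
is never true.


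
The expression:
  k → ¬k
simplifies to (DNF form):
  ¬k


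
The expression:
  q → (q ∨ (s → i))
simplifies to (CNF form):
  True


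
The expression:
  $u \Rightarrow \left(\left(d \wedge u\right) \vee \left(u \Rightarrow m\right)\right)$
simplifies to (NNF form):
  $d \vee m \vee \neg u$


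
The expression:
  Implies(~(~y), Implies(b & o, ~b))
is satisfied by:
  {o: False, y: False, b: False}
  {b: True, o: False, y: False}
  {y: True, o: False, b: False}
  {b: True, y: True, o: False}
  {o: True, b: False, y: False}
  {b: True, o: True, y: False}
  {y: True, o: True, b: False}


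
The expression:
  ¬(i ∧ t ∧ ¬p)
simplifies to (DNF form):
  p ∨ ¬i ∨ ¬t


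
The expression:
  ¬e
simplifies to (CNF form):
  ¬e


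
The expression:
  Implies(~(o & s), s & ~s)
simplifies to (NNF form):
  o & s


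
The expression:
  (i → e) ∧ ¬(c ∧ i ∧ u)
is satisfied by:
  {e: True, u: False, c: False, i: False}
  {e: True, c: True, u: False, i: False}
  {e: True, u: True, c: False, i: False}
  {e: True, c: True, u: True, i: False}
  {e: False, u: False, c: False, i: False}
  {c: True, e: False, u: False, i: False}
  {u: True, e: False, c: False, i: False}
  {c: True, u: True, e: False, i: False}
  {i: True, e: True, u: False, c: False}
  {i: True, c: True, e: True, u: False}
  {i: True, e: True, u: True, c: False}


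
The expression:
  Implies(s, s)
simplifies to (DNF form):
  True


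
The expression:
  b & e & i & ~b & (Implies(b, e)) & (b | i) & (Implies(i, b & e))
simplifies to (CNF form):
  False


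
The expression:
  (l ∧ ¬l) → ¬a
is always true.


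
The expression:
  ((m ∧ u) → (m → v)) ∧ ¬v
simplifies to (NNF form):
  ¬v ∧ (¬m ∨ ¬u)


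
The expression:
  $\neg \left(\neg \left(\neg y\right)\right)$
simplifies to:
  $\neg y$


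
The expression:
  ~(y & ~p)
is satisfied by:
  {p: True, y: False}
  {y: False, p: False}
  {y: True, p: True}


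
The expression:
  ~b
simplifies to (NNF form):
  ~b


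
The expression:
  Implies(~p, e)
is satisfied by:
  {e: True, p: True}
  {e: True, p: False}
  {p: True, e: False}


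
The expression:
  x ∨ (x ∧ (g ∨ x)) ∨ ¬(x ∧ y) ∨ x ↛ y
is always true.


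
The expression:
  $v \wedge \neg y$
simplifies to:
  $v \wedge \neg y$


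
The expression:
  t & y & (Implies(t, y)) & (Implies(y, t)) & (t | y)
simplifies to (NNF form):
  t & y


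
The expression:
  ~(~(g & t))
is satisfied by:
  {t: True, g: True}


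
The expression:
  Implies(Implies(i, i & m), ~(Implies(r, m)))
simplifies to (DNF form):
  (i & ~m) | (r & ~m)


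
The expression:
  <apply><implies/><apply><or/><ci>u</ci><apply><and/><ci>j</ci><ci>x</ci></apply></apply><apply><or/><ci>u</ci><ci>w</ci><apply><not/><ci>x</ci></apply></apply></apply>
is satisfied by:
  {u: True, w: True, x: False, j: False}
  {u: True, w: False, x: False, j: False}
  {w: True, j: False, u: False, x: False}
  {j: False, w: False, u: False, x: False}
  {j: True, u: True, w: True, x: False}
  {j: True, u: True, w: False, x: False}
  {j: True, w: True, u: False, x: False}
  {j: True, w: False, u: False, x: False}
  {x: True, u: True, w: True, j: False}
  {x: True, u: True, w: False, j: False}
  {x: True, w: True, u: False, j: False}
  {x: True, w: False, u: False, j: False}
  {j: True, x: True, u: True, w: True}
  {j: True, x: True, u: True, w: False}
  {j: True, x: True, w: True, u: False}


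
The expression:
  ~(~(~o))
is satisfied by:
  {o: False}


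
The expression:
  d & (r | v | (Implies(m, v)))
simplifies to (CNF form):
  d & (r | v | ~m)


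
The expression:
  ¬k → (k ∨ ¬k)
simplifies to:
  True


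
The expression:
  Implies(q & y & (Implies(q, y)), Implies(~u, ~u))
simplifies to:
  True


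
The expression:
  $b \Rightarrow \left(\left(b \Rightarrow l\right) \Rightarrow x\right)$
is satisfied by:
  {x: True, l: False, b: False}
  {l: False, b: False, x: False}
  {x: True, b: True, l: False}
  {b: True, l: False, x: False}
  {x: True, l: True, b: False}
  {l: True, x: False, b: False}
  {x: True, b: True, l: True}


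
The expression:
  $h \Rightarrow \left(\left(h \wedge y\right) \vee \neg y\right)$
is always true.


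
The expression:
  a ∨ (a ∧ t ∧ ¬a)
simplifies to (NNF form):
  a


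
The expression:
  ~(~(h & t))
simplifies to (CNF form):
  h & t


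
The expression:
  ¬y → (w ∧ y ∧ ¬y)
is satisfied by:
  {y: True}


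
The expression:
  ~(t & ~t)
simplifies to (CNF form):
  True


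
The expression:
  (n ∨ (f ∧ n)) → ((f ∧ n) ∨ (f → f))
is always true.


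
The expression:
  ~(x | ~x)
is never true.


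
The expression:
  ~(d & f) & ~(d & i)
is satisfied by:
  {i: False, d: False, f: False}
  {f: True, i: False, d: False}
  {i: True, f: False, d: False}
  {f: True, i: True, d: False}
  {d: True, f: False, i: False}


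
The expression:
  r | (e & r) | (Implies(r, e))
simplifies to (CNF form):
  True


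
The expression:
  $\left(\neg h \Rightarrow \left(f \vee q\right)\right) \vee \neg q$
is always true.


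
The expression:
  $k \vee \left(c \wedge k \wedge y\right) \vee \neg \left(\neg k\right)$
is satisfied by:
  {k: True}


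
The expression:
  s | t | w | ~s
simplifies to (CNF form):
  True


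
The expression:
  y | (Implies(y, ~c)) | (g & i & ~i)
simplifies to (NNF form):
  True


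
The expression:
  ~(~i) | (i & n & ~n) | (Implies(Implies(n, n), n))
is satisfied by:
  {i: True, n: True}
  {i: True, n: False}
  {n: True, i: False}


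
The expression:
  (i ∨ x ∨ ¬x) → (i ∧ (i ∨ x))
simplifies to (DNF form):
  i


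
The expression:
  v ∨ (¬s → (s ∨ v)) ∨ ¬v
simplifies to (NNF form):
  True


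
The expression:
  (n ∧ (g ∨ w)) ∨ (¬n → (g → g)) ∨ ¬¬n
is always true.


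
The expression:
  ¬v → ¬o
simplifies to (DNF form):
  v ∨ ¬o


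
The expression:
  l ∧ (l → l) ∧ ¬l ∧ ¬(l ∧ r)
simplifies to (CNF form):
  False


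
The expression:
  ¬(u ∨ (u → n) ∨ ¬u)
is never true.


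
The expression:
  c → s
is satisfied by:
  {s: True, c: False}
  {c: False, s: False}
  {c: True, s: True}


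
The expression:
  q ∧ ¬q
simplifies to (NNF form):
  False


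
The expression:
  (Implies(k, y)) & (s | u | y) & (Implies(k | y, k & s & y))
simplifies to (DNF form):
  (k & s & y) | (k & s & ~k) | (s & y & ~y) | (u & y & ~y) | (k & s & u & y) | (s & ~k & ~y) | (u & ~k & ~y) | (k & s & u & ~k) | (k & s & y & ~y) | (k & u & y & ~y) | (s & u & y & ~y) | (k & s & ~k & ~y) | (k & u & ~k & ~y) | (s & u & ~k & ~y)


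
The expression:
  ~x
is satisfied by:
  {x: False}


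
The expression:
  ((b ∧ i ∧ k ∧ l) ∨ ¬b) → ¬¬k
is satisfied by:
  {b: True, k: True}
  {b: True, k: False}
  {k: True, b: False}


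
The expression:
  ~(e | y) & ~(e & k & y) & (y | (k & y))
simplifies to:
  False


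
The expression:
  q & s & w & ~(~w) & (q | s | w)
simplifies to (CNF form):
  q & s & w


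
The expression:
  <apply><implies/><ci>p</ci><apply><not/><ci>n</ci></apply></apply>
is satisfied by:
  {p: False, n: False}
  {n: True, p: False}
  {p: True, n: False}


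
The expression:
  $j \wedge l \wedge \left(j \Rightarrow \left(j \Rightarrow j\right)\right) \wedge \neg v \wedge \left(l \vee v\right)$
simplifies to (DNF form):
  $j \wedge l \wedge \neg v$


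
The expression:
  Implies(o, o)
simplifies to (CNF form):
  True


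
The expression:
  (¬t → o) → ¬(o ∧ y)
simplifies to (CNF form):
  ¬o ∨ ¬y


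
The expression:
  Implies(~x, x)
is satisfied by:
  {x: True}


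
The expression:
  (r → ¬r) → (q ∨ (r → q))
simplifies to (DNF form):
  True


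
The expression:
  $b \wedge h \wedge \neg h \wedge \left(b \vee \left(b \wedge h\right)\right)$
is never true.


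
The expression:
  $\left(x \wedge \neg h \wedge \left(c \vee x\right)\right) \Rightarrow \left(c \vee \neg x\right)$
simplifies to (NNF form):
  $c \vee h \vee \neg x$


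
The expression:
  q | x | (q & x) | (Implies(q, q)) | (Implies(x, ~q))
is always true.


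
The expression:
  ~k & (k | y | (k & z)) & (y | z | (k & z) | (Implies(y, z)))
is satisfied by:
  {y: True, k: False}


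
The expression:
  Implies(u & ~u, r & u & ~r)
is always true.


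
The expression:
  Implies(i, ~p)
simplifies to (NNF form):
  ~i | ~p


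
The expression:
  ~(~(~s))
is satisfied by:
  {s: False}


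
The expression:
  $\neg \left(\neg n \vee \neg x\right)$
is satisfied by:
  {x: True, n: True}


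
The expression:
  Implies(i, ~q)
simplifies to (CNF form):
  ~i | ~q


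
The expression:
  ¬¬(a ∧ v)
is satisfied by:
  {a: True, v: True}


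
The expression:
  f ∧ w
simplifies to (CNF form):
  f ∧ w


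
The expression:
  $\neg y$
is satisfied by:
  {y: False}


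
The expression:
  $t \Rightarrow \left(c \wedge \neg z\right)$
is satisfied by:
  {c: True, z: False, t: False}
  {z: False, t: False, c: False}
  {c: True, z: True, t: False}
  {z: True, c: False, t: False}
  {t: True, c: True, z: False}


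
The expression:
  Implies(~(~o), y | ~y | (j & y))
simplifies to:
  True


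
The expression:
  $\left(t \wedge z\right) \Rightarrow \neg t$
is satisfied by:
  {t: False, z: False}
  {z: True, t: False}
  {t: True, z: False}


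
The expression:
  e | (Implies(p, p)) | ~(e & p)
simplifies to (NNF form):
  True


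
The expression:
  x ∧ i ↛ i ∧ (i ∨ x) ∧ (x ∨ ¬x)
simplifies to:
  False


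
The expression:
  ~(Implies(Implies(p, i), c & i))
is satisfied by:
  {c: False, p: False, i: False}
  {i: True, c: False, p: False}
  {i: True, p: True, c: False}
  {c: True, p: False, i: False}


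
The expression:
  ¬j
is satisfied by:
  {j: False}


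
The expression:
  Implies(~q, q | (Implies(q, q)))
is always true.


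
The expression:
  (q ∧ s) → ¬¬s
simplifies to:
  True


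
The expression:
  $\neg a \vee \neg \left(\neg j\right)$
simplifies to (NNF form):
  $j \vee \neg a$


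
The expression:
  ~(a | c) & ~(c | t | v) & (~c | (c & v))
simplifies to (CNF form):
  ~a & ~c & ~t & ~v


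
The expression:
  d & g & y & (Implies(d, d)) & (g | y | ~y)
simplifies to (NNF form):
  d & g & y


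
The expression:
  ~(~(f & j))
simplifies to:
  f & j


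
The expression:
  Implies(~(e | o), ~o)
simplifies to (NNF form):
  True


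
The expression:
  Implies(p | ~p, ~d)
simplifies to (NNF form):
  ~d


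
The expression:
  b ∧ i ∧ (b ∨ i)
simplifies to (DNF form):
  b ∧ i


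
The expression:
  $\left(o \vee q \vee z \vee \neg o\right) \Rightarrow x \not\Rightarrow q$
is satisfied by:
  {x: True, q: False}


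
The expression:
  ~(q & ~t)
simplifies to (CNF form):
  t | ~q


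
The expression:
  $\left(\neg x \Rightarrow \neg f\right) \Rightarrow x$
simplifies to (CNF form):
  $f \vee x$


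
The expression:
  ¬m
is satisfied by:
  {m: False}


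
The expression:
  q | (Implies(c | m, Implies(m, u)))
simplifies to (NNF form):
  q | u | ~m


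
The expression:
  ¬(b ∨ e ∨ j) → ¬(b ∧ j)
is always true.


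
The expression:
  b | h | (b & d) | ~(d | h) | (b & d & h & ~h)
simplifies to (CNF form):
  b | h | ~d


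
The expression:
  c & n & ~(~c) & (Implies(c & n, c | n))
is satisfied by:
  {c: True, n: True}


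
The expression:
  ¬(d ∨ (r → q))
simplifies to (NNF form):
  r ∧ ¬d ∧ ¬q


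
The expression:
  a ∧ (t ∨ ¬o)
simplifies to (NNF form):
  a ∧ (t ∨ ¬o)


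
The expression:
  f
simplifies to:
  f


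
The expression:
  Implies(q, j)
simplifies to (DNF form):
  j | ~q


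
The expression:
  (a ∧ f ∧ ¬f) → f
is always true.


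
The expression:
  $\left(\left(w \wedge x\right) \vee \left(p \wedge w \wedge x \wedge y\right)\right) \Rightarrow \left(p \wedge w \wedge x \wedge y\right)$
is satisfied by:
  {y: True, p: True, w: False, x: False}
  {y: True, p: False, w: False, x: False}
  {p: True, y: False, w: False, x: False}
  {y: False, p: False, w: False, x: False}
  {y: True, x: True, p: True, w: False}
  {y: True, x: True, p: False, w: False}
  {x: True, p: True, y: False, w: False}
  {x: True, y: False, p: False, w: False}
  {y: True, w: True, p: True, x: False}
  {y: True, w: True, p: False, x: False}
  {w: True, p: True, y: False, x: False}
  {w: True, y: False, p: False, x: False}
  {y: True, x: True, w: True, p: True}


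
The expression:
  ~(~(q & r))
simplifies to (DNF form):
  q & r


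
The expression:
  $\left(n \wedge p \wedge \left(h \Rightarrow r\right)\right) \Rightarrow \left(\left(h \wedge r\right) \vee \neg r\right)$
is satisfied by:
  {h: True, p: False, n: False, r: False}
  {r: False, p: False, h: False, n: False}
  {r: True, h: True, p: False, n: False}
  {r: True, p: False, h: False, n: False}
  {n: True, h: True, r: False, p: False}
  {n: True, r: False, p: False, h: False}
  {n: True, r: True, h: True, p: False}
  {n: True, r: True, p: False, h: False}
  {h: True, p: True, n: False, r: False}
  {p: True, n: False, h: False, r: False}
  {r: True, p: True, h: True, n: False}
  {r: True, p: True, n: False, h: False}
  {h: True, p: True, n: True, r: False}
  {p: True, n: True, r: False, h: False}
  {r: True, p: True, n: True, h: True}


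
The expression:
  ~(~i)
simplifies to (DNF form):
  i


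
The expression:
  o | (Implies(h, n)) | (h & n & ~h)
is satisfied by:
  {n: True, o: True, h: False}
  {n: True, h: False, o: False}
  {o: True, h: False, n: False}
  {o: False, h: False, n: False}
  {n: True, o: True, h: True}
  {n: True, h: True, o: False}
  {o: True, h: True, n: False}


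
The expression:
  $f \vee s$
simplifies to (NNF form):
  $f \vee s$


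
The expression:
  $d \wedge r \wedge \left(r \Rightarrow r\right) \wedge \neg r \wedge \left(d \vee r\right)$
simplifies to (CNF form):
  $\text{False}$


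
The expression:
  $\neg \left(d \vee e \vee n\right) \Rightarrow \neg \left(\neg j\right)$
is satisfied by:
  {n: True, d: True, e: True, j: True}
  {n: True, d: True, e: True, j: False}
  {n: True, d: True, j: True, e: False}
  {n: True, d: True, j: False, e: False}
  {n: True, e: True, j: True, d: False}
  {n: True, e: True, j: False, d: False}
  {n: True, e: False, j: True, d: False}
  {n: True, e: False, j: False, d: False}
  {d: True, e: True, j: True, n: False}
  {d: True, e: True, j: False, n: False}
  {d: True, j: True, e: False, n: False}
  {d: True, j: False, e: False, n: False}
  {e: True, j: True, d: False, n: False}
  {e: True, d: False, j: False, n: False}
  {j: True, d: False, e: False, n: False}


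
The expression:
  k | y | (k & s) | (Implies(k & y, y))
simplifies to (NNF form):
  True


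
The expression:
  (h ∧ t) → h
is always true.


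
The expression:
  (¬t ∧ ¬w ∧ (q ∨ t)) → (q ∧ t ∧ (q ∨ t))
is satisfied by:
  {t: True, w: True, q: False}
  {t: True, w: False, q: False}
  {w: True, t: False, q: False}
  {t: False, w: False, q: False}
  {t: True, q: True, w: True}
  {t: True, q: True, w: False}
  {q: True, w: True, t: False}


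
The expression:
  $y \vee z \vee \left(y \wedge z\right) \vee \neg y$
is always true.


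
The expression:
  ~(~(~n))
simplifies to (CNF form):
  ~n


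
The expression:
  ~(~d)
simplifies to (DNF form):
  d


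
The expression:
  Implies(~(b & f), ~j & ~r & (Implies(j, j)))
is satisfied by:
  {b: True, f: True, r: False, j: False}
  {b: True, r: False, f: False, j: False}
  {f: True, b: False, r: False, j: False}
  {b: False, r: False, f: False, j: False}
  {j: True, b: True, f: True, r: False}
  {b: True, r: True, f: True, j: False}
  {j: True, b: True, r: True, f: True}


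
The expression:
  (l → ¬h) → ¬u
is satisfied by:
  {l: True, h: True, u: False}
  {l: True, h: False, u: False}
  {h: True, l: False, u: False}
  {l: False, h: False, u: False}
  {l: True, u: True, h: True}


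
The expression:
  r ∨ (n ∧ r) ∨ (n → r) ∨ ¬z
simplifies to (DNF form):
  r ∨ ¬n ∨ ¬z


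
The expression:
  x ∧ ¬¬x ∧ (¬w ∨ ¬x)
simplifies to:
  x ∧ ¬w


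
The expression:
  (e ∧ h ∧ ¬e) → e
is always true.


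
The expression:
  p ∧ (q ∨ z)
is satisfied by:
  {p: True, q: True, z: True}
  {p: True, q: True, z: False}
  {p: True, z: True, q: False}


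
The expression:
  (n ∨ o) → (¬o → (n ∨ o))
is always true.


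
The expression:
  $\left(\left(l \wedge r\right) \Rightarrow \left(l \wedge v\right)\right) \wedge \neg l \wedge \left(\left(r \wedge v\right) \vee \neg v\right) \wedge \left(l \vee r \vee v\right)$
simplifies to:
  $r \wedge \neg l$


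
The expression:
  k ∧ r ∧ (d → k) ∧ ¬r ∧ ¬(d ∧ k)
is never true.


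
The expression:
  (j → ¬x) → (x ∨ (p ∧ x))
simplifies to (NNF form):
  x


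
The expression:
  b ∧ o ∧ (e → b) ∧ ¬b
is never true.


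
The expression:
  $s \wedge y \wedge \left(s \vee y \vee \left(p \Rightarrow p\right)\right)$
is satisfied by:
  {s: True, y: True}


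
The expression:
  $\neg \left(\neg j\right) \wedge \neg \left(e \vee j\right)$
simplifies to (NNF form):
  $\text{False}$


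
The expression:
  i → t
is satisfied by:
  {t: True, i: False}
  {i: False, t: False}
  {i: True, t: True}


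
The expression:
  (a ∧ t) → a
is always true.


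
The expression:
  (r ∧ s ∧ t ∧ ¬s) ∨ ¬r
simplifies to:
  ¬r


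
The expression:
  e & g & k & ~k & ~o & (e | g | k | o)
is never true.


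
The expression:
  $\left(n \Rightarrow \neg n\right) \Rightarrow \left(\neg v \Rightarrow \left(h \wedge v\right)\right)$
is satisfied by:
  {n: True, v: True}
  {n: True, v: False}
  {v: True, n: False}


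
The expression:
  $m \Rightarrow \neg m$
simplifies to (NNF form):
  $\neg m$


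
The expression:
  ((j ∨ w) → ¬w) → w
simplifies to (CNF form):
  w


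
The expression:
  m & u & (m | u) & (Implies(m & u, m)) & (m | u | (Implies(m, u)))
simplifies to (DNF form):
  m & u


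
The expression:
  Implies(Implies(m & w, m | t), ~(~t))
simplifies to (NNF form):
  t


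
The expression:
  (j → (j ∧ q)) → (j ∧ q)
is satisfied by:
  {j: True}


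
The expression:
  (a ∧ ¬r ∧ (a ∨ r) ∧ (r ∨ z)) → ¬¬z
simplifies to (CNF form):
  True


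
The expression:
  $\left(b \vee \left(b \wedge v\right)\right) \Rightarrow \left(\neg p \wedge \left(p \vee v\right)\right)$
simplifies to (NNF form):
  $\left(v \wedge \neg p\right) \vee \neg b$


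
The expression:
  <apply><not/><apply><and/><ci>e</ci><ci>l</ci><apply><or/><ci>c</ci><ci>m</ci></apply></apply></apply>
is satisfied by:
  {c: False, l: False, e: False, m: False}
  {m: True, c: False, l: False, e: False}
  {c: True, m: False, l: False, e: False}
  {m: True, c: True, l: False, e: False}
  {e: True, m: False, c: False, l: False}
  {m: True, e: True, c: False, l: False}
  {e: True, c: True, m: False, l: False}
  {m: True, e: True, c: True, l: False}
  {l: True, e: False, c: False, m: False}
  {l: True, m: True, e: False, c: False}
  {l: True, c: True, e: False, m: False}
  {m: True, l: True, c: True, e: False}
  {l: True, e: True, m: False, c: False}


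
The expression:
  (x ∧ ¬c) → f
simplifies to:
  c ∨ f ∨ ¬x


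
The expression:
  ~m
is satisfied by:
  {m: False}


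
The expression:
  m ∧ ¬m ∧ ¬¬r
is never true.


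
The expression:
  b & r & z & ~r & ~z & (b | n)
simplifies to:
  False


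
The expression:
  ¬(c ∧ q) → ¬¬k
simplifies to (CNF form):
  (c ∨ k) ∧ (k ∨ q)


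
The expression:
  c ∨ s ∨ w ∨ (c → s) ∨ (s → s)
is always true.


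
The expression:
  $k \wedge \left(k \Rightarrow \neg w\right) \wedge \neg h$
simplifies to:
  $k \wedge \neg h \wedge \neg w$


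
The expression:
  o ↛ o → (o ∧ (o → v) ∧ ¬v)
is always true.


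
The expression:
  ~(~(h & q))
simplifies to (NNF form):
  h & q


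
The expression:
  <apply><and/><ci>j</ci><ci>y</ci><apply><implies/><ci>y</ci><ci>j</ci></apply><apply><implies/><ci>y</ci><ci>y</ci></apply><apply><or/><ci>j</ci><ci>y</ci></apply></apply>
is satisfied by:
  {j: True, y: True}


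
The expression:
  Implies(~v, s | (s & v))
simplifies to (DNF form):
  s | v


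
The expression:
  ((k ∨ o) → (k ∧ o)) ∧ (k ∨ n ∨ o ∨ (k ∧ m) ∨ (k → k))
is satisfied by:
  {k: False, o: False}
  {o: True, k: True}


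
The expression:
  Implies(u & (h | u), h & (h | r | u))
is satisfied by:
  {h: True, u: False}
  {u: False, h: False}
  {u: True, h: True}


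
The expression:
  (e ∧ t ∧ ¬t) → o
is always true.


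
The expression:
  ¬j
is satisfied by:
  {j: False}


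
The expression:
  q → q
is always true.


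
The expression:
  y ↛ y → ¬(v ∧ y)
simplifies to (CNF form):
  True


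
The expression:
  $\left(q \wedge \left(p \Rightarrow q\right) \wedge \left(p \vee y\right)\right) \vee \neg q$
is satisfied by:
  {y: True, p: True, q: False}
  {y: True, p: False, q: False}
  {p: True, y: False, q: False}
  {y: False, p: False, q: False}
  {y: True, q: True, p: True}
  {y: True, q: True, p: False}
  {q: True, p: True, y: False}


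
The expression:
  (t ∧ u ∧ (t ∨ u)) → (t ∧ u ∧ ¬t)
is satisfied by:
  {u: False, t: False}
  {t: True, u: False}
  {u: True, t: False}


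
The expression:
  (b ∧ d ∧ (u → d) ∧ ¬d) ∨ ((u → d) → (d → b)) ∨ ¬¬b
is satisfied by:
  {b: True, d: False}
  {d: False, b: False}
  {d: True, b: True}


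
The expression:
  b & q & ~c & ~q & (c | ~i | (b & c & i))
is never true.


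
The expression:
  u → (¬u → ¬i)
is always true.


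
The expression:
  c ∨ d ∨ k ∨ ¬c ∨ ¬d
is always true.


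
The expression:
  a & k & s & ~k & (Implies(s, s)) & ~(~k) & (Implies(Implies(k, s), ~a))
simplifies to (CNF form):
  False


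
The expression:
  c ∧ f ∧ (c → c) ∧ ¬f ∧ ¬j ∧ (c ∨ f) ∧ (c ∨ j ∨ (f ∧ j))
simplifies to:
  False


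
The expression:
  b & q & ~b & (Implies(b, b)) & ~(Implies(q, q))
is never true.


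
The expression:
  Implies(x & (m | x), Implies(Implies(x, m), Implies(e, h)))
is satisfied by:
  {h: True, m: False, x: False, e: False}
  {h: False, m: False, x: False, e: False}
  {h: True, e: True, m: False, x: False}
  {e: True, h: False, m: False, x: False}
  {h: True, x: True, e: False, m: False}
  {x: True, e: False, m: False, h: False}
  {h: True, e: True, x: True, m: False}
  {e: True, x: True, h: False, m: False}
  {h: True, m: True, e: False, x: False}
  {m: True, e: False, x: False, h: False}
  {h: True, e: True, m: True, x: False}
  {e: True, m: True, h: False, x: False}
  {h: True, x: True, m: True, e: False}
  {x: True, m: True, e: False, h: False}
  {h: True, e: True, x: True, m: True}


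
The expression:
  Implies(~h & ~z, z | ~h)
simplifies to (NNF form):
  True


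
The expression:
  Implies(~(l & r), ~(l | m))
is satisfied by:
  {r: True, m: False, l: False}
  {m: False, l: False, r: False}
  {l: True, r: True, m: False}
  {l: True, m: True, r: True}


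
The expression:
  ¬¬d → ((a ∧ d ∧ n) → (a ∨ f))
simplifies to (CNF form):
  True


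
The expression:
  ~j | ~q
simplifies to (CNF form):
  ~j | ~q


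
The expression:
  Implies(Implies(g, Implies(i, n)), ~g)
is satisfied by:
  {i: True, n: False, g: False}
  {n: False, g: False, i: False}
  {i: True, n: True, g: False}
  {n: True, i: False, g: False}
  {g: True, i: True, n: False}


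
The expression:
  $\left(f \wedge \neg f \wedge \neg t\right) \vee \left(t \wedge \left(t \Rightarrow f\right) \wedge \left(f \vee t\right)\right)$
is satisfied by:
  {t: True, f: True}


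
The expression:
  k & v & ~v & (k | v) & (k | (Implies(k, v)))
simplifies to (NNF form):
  False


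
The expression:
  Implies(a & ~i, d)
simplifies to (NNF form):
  d | i | ~a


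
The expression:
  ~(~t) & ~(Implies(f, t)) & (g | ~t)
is never true.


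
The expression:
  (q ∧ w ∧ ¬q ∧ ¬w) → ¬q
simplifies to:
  True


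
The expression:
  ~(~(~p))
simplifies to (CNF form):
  ~p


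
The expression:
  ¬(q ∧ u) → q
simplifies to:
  q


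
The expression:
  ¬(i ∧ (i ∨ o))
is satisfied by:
  {i: False}


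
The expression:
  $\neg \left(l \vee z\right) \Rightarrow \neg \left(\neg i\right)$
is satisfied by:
  {i: True, z: True, l: True}
  {i: True, z: True, l: False}
  {i: True, l: True, z: False}
  {i: True, l: False, z: False}
  {z: True, l: True, i: False}
  {z: True, l: False, i: False}
  {l: True, z: False, i: False}


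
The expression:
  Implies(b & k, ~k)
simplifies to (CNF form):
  ~b | ~k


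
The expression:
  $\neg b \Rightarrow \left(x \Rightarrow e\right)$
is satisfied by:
  {b: True, e: True, x: False}
  {b: True, e: False, x: False}
  {e: True, b: False, x: False}
  {b: False, e: False, x: False}
  {b: True, x: True, e: True}
  {b: True, x: True, e: False}
  {x: True, e: True, b: False}


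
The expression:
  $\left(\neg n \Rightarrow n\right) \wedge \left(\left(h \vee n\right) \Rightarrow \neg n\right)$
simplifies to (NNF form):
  $\text{False}$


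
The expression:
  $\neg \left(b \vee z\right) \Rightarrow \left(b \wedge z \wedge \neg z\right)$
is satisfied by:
  {b: True, z: True}
  {b: True, z: False}
  {z: True, b: False}


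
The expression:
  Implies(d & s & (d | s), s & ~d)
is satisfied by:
  {s: False, d: False}
  {d: True, s: False}
  {s: True, d: False}


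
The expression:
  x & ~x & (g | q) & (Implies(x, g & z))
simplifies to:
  False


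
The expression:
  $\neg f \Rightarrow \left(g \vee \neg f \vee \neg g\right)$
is always true.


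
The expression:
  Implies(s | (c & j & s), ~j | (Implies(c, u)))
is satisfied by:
  {u: True, s: False, c: False, j: False}
  {u: False, s: False, c: False, j: False}
  {j: True, u: True, s: False, c: False}
  {j: True, u: False, s: False, c: False}
  {u: True, c: True, j: False, s: False}
  {c: True, j: False, s: False, u: False}
  {j: True, c: True, u: True, s: False}
  {j: True, c: True, u: False, s: False}
  {u: True, s: True, j: False, c: False}
  {s: True, j: False, c: False, u: False}
  {u: True, j: True, s: True, c: False}
  {j: True, s: True, u: False, c: False}
  {u: True, c: True, s: True, j: False}
  {c: True, s: True, j: False, u: False}
  {j: True, c: True, s: True, u: True}


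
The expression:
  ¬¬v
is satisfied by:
  {v: True}


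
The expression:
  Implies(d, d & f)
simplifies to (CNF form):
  f | ~d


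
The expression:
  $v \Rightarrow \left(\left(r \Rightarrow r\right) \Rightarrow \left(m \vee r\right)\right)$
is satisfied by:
  {r: True, m: True, v: False}
  {r: True, v: False, m: False}
  {m: True, v: False, r: False}
  {m: False, v: False, r: False}
  {r: True, m: True, v: True}
  {r: True, v: True, m: False}
  {m: True, v: True, r: False}


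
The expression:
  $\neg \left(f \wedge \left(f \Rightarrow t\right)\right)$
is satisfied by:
  {t: False, f: False}
  {f: True, t: False}
  {t: True, f: False}


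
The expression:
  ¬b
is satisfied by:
  {b: False}


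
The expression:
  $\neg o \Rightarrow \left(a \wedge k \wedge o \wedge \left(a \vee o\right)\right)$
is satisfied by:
  {o: True}


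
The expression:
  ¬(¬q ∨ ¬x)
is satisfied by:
  {x: True, q: True}


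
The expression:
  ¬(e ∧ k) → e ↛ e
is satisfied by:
  {e: True, k: True}


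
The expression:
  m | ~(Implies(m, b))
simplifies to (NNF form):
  m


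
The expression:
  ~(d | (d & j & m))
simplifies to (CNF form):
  ~d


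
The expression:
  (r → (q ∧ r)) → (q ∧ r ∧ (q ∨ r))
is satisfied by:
  {r: True}


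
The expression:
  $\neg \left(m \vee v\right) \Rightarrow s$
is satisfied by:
  {m: True, v: True, s: True}
  {m: True, v: True, s: False}
  {m: True, s: True, v: False}
  {m: True, s: False, v: False}
  {v: True, s: True, m: False}
  {v: True, s: False, m: False}
  {s: True, v: False, m: False}


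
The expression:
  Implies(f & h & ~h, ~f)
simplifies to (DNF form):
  True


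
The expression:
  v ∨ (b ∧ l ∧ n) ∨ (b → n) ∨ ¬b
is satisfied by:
  {n: True, v: True, b: False}
  {n: True, v: False, b: False}
  {v: True, n: False, b: False}
  {n: False, v: False, b: False}
  {n: True, b: True, v: True}
  {n: True, b: True, v: False}
  {b: True, v: True, n: False}


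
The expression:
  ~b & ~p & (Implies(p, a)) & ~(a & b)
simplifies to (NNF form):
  ~b & ~p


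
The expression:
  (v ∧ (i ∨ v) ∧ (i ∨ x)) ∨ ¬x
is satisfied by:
  {v: True, x: False}
  {x: False, v: False}
  {x: True, v: True}


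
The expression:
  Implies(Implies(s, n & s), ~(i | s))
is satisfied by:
  {n: False, i: False, s: False}
  {s: True, n: False, i: False}
  {s: True, i: True, n: False}
  {n: True, s: False, i: False}


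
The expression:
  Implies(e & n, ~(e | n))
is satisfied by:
  {e: False, n: False}
  {n: True, e: False}
  {e: True, n: False}


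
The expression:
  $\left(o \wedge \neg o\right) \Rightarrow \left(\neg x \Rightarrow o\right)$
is always true.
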